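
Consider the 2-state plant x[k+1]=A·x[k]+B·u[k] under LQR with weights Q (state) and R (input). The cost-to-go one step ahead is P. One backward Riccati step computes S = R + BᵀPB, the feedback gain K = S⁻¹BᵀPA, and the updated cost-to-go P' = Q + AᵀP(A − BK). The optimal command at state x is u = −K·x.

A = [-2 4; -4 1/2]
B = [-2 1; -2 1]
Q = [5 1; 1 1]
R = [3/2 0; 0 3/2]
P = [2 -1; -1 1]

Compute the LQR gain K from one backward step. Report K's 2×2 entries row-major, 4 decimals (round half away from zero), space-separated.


BᵀP = [-2.0000 0.0000; 1.0000 0.0000]
S = R + BᵀPB = [3/2 0; 0 3/2] + [4.0000 -2.0000; -2.0000 1.0000] = [5.5000 -2.0000; -2.0000 2.5000]
BᵀPA = [4.0000 -8.0000; -2.0000 4.0000]
K = S⁻¹·BᵀPA = [0.6154 -1.2308; -0.3077 0.6154]
A−BK = [-0.4615 0.9231; -2.4615 -2.5769]
AᵀP(A−BK) = [4.9231 5.1538; 5.1538 15.9423]
P' = Q + AᵀP(A−BK) = [9.9231 6.1538; 6.1538 16.9423]
tr(P') = 26.8654

0.6154 -1.2308 -0.3077 0.6154


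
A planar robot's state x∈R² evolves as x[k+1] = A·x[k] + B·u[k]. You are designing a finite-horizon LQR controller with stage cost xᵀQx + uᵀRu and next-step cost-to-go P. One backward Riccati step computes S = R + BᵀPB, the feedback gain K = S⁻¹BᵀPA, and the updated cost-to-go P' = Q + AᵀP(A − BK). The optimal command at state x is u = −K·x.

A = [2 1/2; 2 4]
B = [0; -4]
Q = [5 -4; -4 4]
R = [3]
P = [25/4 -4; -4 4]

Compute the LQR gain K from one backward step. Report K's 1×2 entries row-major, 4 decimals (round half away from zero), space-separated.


0.0000 -0.8358

BᵀP = [16.0000 -16.0000]
S = R + BᵀPB = [3] + [64.0000] = [67.0000]
BᵀPA = [0.0000 -56.0000]
K = S⁻¹·BᵀPA = [0.0000 -0.8358]
A−BK = [2.0000 0.5000; 2.0000 0.6567]
AᵀP(A−BK) = [9.0000 2.2500; 2.2500 2.7565]
P' = Q + AᵀP(A−BK) = [14.0000 -1.7500; -1.7500 6.7565]
tr(P') = 20.7565


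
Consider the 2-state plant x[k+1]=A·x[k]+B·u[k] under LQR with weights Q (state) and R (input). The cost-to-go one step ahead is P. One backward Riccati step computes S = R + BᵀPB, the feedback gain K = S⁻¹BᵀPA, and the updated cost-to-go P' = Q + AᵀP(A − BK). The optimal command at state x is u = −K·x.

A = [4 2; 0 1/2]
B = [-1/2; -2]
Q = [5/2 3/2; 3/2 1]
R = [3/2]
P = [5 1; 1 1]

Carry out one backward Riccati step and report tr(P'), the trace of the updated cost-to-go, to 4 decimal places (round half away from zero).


BᵀP = [-4.5000 -2.5000]
S = R + BᵀPB = [3/2] + [7.2500] = [8.7500]
BᵀPA = [-18.0000 -10.2500]
K = S⁻¹·BᵀPA = [-2.0571 -1.1714]
A−BK = [2.9714 1.4143; -4.1143 -1.8429]
AᵀP(A−BK) = [42.9714 20.9143; 20.9143 10.2429]
P' = Q + AᵀP(A−BK) = [45.4714 22.4143; 22.4143 11.2429]
tr(P') = 56.7143

56.7143


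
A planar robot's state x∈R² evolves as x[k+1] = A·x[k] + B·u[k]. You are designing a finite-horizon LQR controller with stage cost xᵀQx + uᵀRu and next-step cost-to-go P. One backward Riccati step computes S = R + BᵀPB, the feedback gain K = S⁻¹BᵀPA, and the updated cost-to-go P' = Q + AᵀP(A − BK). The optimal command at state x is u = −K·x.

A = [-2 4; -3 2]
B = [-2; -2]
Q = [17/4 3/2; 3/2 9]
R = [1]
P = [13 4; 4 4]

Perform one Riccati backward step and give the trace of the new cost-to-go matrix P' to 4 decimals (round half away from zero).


24.5767

BᵀP = [-34.0000 -16.0000]
S = R + BᵀPB = [1] + [100.0000] = [101.0000]
BᵀPA = [116.0000 -168.0000]
K = S⁻¹·BᵀPA = [1.1485 -1.6634]
A−BK = [0.2970 0.6733; -0.7030 -1.3267]
AᵀP(A−BK) = [2.7723 0.9505; 0.9505 8.5545]
P' = Q + AᵀP(A−BK) = [7.0223 2.4505; 2.4505 17.5545]
tr(P') = 24.5767


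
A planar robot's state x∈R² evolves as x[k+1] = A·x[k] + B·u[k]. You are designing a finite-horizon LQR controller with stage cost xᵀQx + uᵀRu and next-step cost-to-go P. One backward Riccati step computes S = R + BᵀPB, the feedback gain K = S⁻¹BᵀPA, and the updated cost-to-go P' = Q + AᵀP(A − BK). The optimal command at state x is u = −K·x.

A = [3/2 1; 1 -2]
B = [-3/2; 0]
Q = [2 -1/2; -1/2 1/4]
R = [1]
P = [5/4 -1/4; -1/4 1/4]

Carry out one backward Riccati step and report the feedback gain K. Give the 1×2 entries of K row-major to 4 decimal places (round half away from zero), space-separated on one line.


-0.6393 -0.6885

BᵀP = [-1.8750 0.3750]
S = R + BᵀPB = [1] + [2.8125] = [3.8125]
BᵀPA = [-2.4375 -2.6250]
K = S⁻¹·BᵀPA = [-0.6393 -0.6885]
A−BK = [0.5410 -0.0328; 1.0000 -2.0000]
AᵀP(A−BK) = [0.7541 0.1967; 0.1967 1.4426]
P' = Q + AᵀP(A−BK) = [2.7541 -0.3033; -0.3033 1.6926]
tr(P') = 4.4467


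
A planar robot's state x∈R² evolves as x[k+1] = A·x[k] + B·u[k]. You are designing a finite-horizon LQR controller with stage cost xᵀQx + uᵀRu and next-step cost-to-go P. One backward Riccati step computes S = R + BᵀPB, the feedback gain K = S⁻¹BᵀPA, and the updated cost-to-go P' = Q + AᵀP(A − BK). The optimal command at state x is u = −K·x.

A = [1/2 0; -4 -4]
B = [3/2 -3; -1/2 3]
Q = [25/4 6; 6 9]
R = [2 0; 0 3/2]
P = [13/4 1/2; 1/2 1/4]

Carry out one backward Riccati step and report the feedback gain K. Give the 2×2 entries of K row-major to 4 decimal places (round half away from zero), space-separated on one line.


-0.2857 -0.3810 -0.1897 -0.0655

BᵀP = [4.6250 0.6250; -8.2500 -0.7500]
S = R + BᵀPB = [2 0; 0 3/2] + [6.6250 -12.0000; -12.0000 22.5000] = [8.6250 -12.0000; -12.0000 24.0000]
BᵀPA = [-0.1875 -2.5000; -1.1250 3.0000]
K = S⁻¹·BᵀPA = [-0.2857 -0.3810; -0.1897 -0.0655]
A−BK = [0.3594 0.3750; -3.5737 -3.9940]
AᵀP(A−BK) = [2.5455 2.8549; 2.8549 3.2440]
P' = Q + AᵀP(A−BK) = [8.7955 8.8549; 8.8549 12.2440]
tr(P') = 21.0395


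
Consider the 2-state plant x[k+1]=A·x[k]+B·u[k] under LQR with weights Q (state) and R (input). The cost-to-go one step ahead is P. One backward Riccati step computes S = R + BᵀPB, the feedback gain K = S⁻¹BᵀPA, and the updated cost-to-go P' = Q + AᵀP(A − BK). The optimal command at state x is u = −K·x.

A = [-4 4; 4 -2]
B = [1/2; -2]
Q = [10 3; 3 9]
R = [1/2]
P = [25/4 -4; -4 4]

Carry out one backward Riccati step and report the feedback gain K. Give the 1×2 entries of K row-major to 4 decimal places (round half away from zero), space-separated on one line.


-3.2422 2.4748

BᵀP = [11.1250 -10.0000]
S = R + BᵀPB = [1/2] + [25.5625] = [26.0625]
BᵀPA = [-84.5000 64.5000]
K = S⁻¹·BᵀPA = [-3.2422 2.4748]
A−BK = [-2.3789 2.7626; -2.4844 2.9496]
AᵀP(A−BK) = [18.0336 -18.8777; -18.8777 20.3741]
P' = Q + AᵀP(A−BK) = [28.0336 -15.8777; -15.8777 29.3741]
tr(P') = 57.4077


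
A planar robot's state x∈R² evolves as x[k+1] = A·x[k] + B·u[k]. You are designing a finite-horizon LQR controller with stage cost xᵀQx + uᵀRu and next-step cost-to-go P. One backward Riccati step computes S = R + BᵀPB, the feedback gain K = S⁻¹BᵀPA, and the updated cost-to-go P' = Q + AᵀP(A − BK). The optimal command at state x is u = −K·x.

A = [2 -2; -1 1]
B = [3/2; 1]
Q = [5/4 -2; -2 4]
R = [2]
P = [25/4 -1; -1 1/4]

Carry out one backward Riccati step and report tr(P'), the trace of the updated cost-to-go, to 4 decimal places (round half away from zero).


BᵀP = [8.3750 -1.2500]
S = R + BᵀPB = [2] + [11.3125] = [13.3125]
BᵀPA = [18.0000 -18.0000]
K = S⁻¹·BᵀPA = [1.3521 -1.3521]
A−BK = [-0.0282 0.0282; -2.3521 2.3521]
AᵀP(A−BK) = [4.9120 -4.9120; -4.9120 4.9120]
P' = Q + AᵀP(A−BK) = [6.1620 -6.9120; -6.9120 8.9120]
tr(P') = 15.0739

15.0739


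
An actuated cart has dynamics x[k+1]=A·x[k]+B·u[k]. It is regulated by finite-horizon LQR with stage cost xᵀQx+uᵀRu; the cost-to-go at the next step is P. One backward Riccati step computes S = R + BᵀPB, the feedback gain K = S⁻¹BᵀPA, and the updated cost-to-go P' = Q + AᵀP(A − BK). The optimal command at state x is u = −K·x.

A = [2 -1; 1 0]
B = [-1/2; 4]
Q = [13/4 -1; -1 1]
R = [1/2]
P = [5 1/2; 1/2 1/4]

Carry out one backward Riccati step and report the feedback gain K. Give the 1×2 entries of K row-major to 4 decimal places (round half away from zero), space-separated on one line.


-0.0667 0.1333

BᵀP = [-0.5000 0.7500]
S = R + BᵀPB = [1/2] + [3.2500] = [3.7500]
BᵀPA = [-0.2500 0.5000]
K = S⁻¹·BᵀPA = [-0.0667 0.1333]
A−BK = [1.9667 -0.9333; 1.2667 -0.5333]
AᵀP(A−BK) = [22.2333 -10.4667; -10.4667 4.9333]
P' = Q + AᵀP(A−BK) = [25.4833 -11.4667; -11.4667 5.9333]
tr(P') = 31.4167


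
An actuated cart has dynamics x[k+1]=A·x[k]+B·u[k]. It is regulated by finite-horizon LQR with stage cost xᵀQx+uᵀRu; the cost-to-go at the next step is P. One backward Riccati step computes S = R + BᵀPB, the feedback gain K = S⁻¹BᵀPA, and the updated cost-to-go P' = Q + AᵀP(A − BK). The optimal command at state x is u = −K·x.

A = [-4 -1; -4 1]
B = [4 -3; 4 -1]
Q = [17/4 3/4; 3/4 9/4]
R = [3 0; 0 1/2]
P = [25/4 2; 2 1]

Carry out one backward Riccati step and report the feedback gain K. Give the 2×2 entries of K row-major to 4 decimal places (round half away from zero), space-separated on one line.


-0.5279 0.1387 0.7513 0.4179

BᵀP = [33.0000 12.0000; -20.7500 -7.0000]
S = R + BᵀPB = [3 0; 0 1/2] + [180.0000 -111.0000; -111.0000 69.2500] = [183.0000 -111.0000; -111.0000 69.7500]
BᵀPA = [-180.0000 -21.0000; 111.0000 13.7500]
K = S⁻¹·BᵀPA = [-0.5279 0.1387; 0.7513 0.4179]
A−BK = [0.3655 -0.3012; -1.1371 0.8629]
AᵀP(A−BK) = [1.5838 -0.4162; -0.4162 0.4171]
P' = Q + AᵀP(A−BK) = [5.8338 0.3338; 0.3338 2.6671]
tr(P') = 8.5008


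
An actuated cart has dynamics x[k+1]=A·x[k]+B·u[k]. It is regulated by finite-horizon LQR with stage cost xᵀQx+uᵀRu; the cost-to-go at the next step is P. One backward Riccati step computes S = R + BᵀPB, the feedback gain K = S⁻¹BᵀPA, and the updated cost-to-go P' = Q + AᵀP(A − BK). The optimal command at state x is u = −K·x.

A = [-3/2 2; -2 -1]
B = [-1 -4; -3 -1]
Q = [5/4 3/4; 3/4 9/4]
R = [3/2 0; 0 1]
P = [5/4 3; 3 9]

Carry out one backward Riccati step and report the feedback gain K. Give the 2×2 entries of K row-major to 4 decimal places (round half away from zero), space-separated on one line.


BᵀP = [-10.2500 -30.0000; -8.0000 -21.0000]
S = R + BᵀPB = [3/2 0; 0 1] + [100.2500 71.0000; 71.0000 53.0000] = [101.7500 71.0000; 71.0000 54.0000]
BᵀPA = [75.3750 9.5000; 54.0000 5.0000]
K = S⁻¹·BᵀPA = [0.5209 0.3484; 0.3150 -0.3655]
A−BK = [0.2811 0.8864; -0.1221 -0.3203]
AᵀP(A−BK) = [0.5334 0.2257; 0.2257 0.5176]
P' = Q + AᵀP(A−BK) = [1.7834 0.9757; 0.9757 2.7676]
tr(P') = 4.5510

0.5209 0.3484 0.3150 -0.3655


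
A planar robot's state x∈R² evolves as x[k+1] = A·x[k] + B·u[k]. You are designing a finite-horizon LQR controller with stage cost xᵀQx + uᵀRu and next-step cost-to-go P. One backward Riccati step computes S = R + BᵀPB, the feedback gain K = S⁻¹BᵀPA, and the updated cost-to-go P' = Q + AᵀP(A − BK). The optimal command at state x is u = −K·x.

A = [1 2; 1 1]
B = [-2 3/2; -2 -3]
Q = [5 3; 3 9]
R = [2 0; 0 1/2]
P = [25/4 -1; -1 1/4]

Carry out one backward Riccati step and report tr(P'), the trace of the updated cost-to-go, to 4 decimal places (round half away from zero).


BᵀP = [-10.5000 1.5000; 12.3750 -2.2500]
S = R + BᵀPB = [2 0; 0 1/2] + [18.0000 -20.2500; -20.2500 25.3125] = [20.0000 -20.2500; -20.2500 25.8125]
BᵀPA = [-9.0000 -19.5000; 10.1250 22.5000]
K = S⁻¹·BᵀPA = [-0.2569 -0.4494; 0.1907 0.5191]
A−BK = [0.2001 0.3225; 1.0583 1.6586]
AᵀP(A−BK) = [0.2569 0.4494; 0.4494 0.8067]
P' = Q + AᵀP(A−BK) = [5.2569 3.4494; 3.4494 9.8067]
tr(P') = 15.0636

15.0636


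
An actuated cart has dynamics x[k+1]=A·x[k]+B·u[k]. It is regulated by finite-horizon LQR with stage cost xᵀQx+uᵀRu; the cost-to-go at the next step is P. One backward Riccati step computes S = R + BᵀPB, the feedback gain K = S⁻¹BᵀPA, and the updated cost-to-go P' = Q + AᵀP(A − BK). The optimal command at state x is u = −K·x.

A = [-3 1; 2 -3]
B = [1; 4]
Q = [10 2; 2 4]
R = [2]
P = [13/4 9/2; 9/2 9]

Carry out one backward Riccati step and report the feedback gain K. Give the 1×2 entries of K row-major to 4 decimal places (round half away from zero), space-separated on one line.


BᵀP = [21.2500 40.5000]
S = R + BᵀPB = [2] + [183.2500] = [185.2500]
BᵀPA = [17.2500 -100.2500]
K = S⁻¹·BᵀPA = [0.0931 -0.5412]
A−BK = [-3.0931 1.5412; 1.6275 -0.8354]
AᵀP(A−BK) = [9.6437 -4.9150; -4.9150 2.9987]
P' = Q + AᵀP(A−BK) = [19.6437 -2.9150; -2.9150 6.9987]
tr(P') = 26.6424

0.0931 -0.5412


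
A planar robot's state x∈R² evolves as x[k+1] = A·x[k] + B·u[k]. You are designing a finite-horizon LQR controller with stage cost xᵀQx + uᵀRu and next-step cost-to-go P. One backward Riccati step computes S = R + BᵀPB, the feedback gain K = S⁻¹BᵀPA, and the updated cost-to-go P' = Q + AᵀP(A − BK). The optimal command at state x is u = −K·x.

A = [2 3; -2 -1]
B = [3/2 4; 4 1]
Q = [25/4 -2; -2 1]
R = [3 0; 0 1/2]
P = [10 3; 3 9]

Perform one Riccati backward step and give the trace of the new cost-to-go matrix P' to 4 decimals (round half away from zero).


BᵀP = [27.0000 40.5000; 43.0000 21.0000]
S = R + BᵀPB = [3 0; 0 1/2] + [202.5000 148.5000; 148.5000 193.0000] = [205.5000 148.5000; 148.5000 193.5000]
BᵀPA = [-27.0000 40.5000; 44.0000 108.0000]
K = S⁻¹·BᵀPA = [-0.6639 -0.4630; 0.7369 0.9135]
A−BK = [0.0483 0.0406; -0.0814 -0.0614]
AᵀP(A−BK) = [1.6530 1.3045; 1.3045 1.0958]
P' = Q + AᵀP(A−BK) = [7.9030 -0.6955; -0.6955 2.0958]
tr(P') = 9.9989

9.9989


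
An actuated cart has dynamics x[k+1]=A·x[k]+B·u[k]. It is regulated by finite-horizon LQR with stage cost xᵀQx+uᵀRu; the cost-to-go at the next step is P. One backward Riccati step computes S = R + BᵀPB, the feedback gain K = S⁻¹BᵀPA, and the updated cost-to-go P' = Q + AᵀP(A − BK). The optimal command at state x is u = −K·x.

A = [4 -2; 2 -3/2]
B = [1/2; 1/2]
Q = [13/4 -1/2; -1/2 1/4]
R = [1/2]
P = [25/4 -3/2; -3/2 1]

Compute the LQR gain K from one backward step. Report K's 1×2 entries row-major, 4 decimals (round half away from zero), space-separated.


5.7600 -2.8000

BᵀP = [2.3750 -0.2500]
S = R + BᵀPB = [1/2] + [1.0625] = [1.5625]
BᵀPA = [9.0000 -4.3750]
K = S⁻¹·BᵀPA = [5.7600 -2.8000]
A−BK = [1.1200 -0.6000; -0.8800 -0.1000]
AᵀP(A−BK) = [28.1600 -12.8000; -12.8000 6.0000]
P' = Q + AᵀP(A−BK) = [31.4100 -13.3000; -13.3000 6.2500]
tr(P') = 37.6600


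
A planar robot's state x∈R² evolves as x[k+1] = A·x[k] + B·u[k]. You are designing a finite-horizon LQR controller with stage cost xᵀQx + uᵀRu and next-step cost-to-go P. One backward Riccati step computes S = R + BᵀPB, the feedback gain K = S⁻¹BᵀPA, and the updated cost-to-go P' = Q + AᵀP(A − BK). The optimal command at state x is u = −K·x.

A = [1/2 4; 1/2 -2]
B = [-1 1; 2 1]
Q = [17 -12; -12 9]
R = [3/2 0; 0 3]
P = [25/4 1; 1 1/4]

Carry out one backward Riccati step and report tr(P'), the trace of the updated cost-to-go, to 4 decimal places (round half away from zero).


BᵀP = [-4.2500 -0.5000; 7.2500 1.2500]
S = R + BᵀPB = [3/2 0; 0 3] + [3.2500 -4.7500; -4.7500 8.5000] = [4.7500 -4.7500; -4.7500 11.5000]
BᵀPA = [-2.3750 -16.0000; 4.2500 26.5000]
K = S⁻¹·BᵀPA = [-0.2222 -1.8129; 0.2778 1.5556]
A−BK = [0.0000 0.6316; 0.6667 0.0702]
AᵀP(A−BK) = [0.4167 2.3333; 2.3333 14.7719]
P' = Q + AᵀP(A−BK) = [17.4167 -9.6667; -9.6667 23.7719]
tr(P') = 41.1886

41.1886


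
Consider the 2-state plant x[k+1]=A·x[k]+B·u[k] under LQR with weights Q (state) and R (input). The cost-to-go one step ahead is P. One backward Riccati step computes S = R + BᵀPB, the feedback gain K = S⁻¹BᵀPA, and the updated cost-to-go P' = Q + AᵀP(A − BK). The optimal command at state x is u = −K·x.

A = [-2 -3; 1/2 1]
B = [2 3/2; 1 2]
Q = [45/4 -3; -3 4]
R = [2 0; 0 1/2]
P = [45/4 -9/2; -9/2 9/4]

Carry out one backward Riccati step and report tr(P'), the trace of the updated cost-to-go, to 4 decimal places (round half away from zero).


BᵀP = [18.0000 -6.7500; 7.8750 -2.2500]
S = R + BᵀPB = [2 0; 0 1/2] + [29.2500 13.5000; 13.5000 7.3125] = [31.2500 13.5000; 13.5000 7.8125]
BᵀPA = [-39.3750 -60.7500; -16.8750 -25.8750]
K = S⁻¹·BᵀPA = [-1.2894 -2.0245; 0.0682 0.1863]
A−BK = [0.4766 0.7695; 1.6531 2.6519]
AᵀP(A−BK) = [4.9408 7.8048; 7.8048 12.3332]
P' = Q + AᵀP(A−BK) = [16.1908 4.8048; 4.8048 16.3332]
tr(P') = 32.5240

32.5240


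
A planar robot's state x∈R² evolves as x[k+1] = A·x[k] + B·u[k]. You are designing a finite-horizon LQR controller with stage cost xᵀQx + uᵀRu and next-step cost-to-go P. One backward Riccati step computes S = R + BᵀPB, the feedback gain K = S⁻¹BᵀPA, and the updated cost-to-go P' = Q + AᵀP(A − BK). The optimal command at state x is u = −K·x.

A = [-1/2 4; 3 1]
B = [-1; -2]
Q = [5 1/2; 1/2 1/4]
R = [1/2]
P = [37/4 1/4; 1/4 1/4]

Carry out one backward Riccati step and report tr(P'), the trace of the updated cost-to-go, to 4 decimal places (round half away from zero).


BᵀP = [-9.7500 -0.7500]
S = R + BᵀPB = [1/2] + [11.2500] = [11.7500]
BᵀPA = [2.6250 -39.7500]
K = S⁻¹·BᵀPA = [0.2234 -3.3830]
A−BK = [-0.2766 0.6170; 3.4468 -5.7660]
AᵀP(A−BK) = [3.2261 -5.9947; -5.9947 15.7766]
P' = Q + AᵀP(A−BK) = [8.2261 -5.4947; -5.4947 16.0266]
tr(P') = 24.2527

24.2527


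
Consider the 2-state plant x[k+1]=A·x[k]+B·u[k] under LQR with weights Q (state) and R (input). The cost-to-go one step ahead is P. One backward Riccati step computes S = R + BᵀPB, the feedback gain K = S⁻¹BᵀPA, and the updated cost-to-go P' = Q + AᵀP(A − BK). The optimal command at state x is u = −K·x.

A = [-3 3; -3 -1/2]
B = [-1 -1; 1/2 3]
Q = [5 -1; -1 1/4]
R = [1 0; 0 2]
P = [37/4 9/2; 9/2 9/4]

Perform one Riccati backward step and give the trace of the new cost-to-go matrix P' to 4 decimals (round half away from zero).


BᵀP = [-7.0000 -3.3750; 4.2500 2.2500]
S = R + BᵀPB = [1 0; 0 2] + [5.3125 -3.1250; -3.1250 2.5000] = [6.3125 -3.1250; -3.1250 4.5000]
BᵀPA = [31.1250 -19.3125; -19.5000 11.6250]
K = S⁻¹·BᵀPA = [4.2448 -2.7133; -1.3856 0.6991]
A−BK = [-0.1408 0.9858; -0.9656 -1.2406]
AᵀP(A−BK) = [25.3630 -15.5407; -15.5407 9.7846]
P' = Q + AᵀP(A−BK) = [30.3630 -16.5407; -16.5407 10.0346]
tr(P') = 40.3975

40.3975


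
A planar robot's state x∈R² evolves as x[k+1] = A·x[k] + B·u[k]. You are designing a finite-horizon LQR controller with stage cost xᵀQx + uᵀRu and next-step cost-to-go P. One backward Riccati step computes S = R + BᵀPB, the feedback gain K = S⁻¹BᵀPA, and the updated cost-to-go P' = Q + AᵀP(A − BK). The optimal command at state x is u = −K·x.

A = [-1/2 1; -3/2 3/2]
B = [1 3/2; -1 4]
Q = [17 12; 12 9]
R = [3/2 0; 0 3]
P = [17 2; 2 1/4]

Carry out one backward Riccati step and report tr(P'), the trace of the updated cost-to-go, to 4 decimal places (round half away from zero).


BᵀP = [15.0000 1.7500; 33.5000 4.0000]
S = R + BᵀPB = [3/2 0; 0 3] + [13.2500 29.5000; 29.5000 66.2500] = [14.7500 29.5000; 29.5000 69.2500]
BᵀPA = [-10.1250 17.6250; -22.7500 39.5000]
K = S⁻¹·BᵀPA = [-0.1986 0.3656; -0.2439 0.4146]
A−BK = [0.0645 0.0124; -0.7230 0.2071]
AᵀP(A−BK) = [0.2525 -0.4274; -0.4274 0.7399]
P' = Q + AᵀP(A−BK) = [17.2525 11.5726; 11.5726 9.7399]
tr(P') = 26.9925

26.9925


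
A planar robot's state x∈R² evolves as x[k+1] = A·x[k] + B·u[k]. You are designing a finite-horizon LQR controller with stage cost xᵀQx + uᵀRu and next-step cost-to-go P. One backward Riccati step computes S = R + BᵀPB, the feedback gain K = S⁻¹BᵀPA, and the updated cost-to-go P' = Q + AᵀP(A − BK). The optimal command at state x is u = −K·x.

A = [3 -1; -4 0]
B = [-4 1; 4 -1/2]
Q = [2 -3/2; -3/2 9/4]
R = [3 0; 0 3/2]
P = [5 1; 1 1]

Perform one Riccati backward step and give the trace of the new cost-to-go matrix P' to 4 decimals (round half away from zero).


BᵀP = [-16.0000 0.0000; 4.5000 0.5000]
S = R + BᵀPB = [3 0; 0 3/2] + [64.0000 -16.0000; -16.0000 4.2500] = [67.0000 -16.0000; -16.0000 5.7500]
BᵀPA = [-48.0000 16.0000; 11.5000 -4.5000]
K = S⁻¹·BᵀPA = [-0.7118 0.1547; 0.0193 -0.3520]
A−BK = [0.1335 -0.0290; -1.1431 -0.7950]
AᵀP(A−BK) = [2.6112 0.4758; 0.4758 0.9400]
P' = Q + AᵀP(A−BK) = [4.6112 -1.0242; -1.0242 3.1900]
tr(P') = 7.8013

7.8013


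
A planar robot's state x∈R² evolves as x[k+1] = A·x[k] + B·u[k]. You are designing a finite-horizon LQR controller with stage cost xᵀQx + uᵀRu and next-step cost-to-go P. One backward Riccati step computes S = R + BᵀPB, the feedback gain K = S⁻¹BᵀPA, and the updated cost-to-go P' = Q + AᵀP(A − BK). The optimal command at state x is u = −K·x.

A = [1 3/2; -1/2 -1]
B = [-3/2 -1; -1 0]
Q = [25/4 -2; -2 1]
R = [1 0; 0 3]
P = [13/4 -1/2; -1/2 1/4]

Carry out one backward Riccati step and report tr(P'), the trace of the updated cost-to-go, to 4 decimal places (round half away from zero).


9.6373

BᵀP = [-4.3750 0.5000; -3.2500 0.5000]
S = R + BᵀPB = [1 0; 0 3] + [6.0625 4.3750; 4.3750 3.2500] = [7.0625 4.3750; 4.3750 6.2500]
BᵀPA = [-4.6250 -7.0625; -3.5000 -5.3750]
K = S⁻¹·BᵀPA = [-0.5438 -0.8250; -0.1794 -0.2825]
A−BK = [0.0050 -0.0200; -1.0438 -1.8250]
AᵀP(A−BK) = [0.6698 1.0706; 1.0706 1.7175]
P' = Q + AᵀP(A−BK) = [6.9198 -0.9294; -0.9294 2.7175]
tr(P') = 9.6373


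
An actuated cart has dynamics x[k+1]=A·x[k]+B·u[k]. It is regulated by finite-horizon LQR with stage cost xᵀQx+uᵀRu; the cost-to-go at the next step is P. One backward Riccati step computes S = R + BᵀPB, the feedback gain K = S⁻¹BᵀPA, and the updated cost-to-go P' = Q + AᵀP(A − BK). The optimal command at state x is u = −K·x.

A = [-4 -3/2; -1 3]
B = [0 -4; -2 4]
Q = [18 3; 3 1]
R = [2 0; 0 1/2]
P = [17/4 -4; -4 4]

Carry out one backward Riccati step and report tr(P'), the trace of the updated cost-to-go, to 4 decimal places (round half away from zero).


20.7370

BᵀP = [8.0000 -8.0000; -33.0000 32.0000]
S = R + BᵀPB = [2 0; 0 1/2] + [16.0000 -64.0000; -64.0000 260.0000] = [18.0000 -64.0000; -64.0000 260.5000]
BᵀPA = [-24.0000 -36.0000; 100.0000 145.5000]
K = S⁻¹·BᵀPA = [0.2496 -0.1113; 0.4452 0.5312]
A−BK = [-2.2192 0.6248; -2.2816 0.6526]
AᵀP(A−BK) = [1.4705 -0.2909; -0.2909 0.2665]
P' = Q + AᵀP(A−BK) = [19.4705 2.7091; 2.7091 1.2665]
tr(P') = 20.7370


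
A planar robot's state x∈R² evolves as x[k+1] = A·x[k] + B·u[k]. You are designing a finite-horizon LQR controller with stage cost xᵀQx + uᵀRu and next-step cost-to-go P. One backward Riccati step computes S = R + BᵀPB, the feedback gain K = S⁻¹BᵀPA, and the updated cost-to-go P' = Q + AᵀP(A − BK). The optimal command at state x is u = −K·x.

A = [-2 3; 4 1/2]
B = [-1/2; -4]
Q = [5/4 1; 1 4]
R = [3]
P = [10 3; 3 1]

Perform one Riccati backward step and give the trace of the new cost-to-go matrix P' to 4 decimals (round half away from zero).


21.9608

BᵀP = [-17.0000 -5.5000]
S = R + BᵀPB = [3] + [30.5000] = [33.5000]
BᵀPA = [12.0000 -53.7500]
K = S⁻¹·BᵀPA = [0.3582 -1.6045]
A−BK = [-1.8209 2.1978; 5.4328 -5.9179]
AᵀP(A−BK) = [3.7015 -5.7463; -5.7463 13.0093]
P' = Q + AᵀP(A−BK) = [4.9515 -4.7463; -4.7463 17.0093]
tr(P') = 21.9608


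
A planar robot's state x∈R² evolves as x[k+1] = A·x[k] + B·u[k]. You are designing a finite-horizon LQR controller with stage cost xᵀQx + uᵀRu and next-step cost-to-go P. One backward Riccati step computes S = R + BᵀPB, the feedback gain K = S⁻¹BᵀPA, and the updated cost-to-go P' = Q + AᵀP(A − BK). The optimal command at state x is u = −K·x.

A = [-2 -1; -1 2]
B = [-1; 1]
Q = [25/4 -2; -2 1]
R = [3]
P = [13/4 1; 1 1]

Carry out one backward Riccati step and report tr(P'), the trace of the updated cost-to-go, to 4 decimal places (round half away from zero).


BᵀP = [-2.2500 0.0000]
S = R + BᵀPB = [3] + [2.2500] = [5.2500]
BᵀPA = [4.5000 2.2500]
K = S⁻¹·BᵀPA = [0.8571 0.4286]
A−BK = [-1.1429 -0.5714; -1.8571 1.5714]
AᵀP(A−BK) = [14.1429 -0.4286; -0.4286 2.2857]
P' = Q + AᵀP(A−BK) = [20.3929 -2.4286; -2.4286 3.2857]
tr(P') = 23.6786

23.6786


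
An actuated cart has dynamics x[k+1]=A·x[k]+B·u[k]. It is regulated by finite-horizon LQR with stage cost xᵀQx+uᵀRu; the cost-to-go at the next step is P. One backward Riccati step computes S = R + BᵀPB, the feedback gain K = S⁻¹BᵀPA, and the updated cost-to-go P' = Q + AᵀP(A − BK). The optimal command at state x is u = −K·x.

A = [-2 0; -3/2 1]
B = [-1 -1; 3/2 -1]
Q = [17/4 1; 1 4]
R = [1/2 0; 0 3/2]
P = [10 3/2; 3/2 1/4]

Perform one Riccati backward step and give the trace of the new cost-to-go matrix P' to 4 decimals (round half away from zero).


BᵀP = [-7.7500 -1.1250; -11.5000 -1.7500]
S = R + BᵀPB = [1/2 0; 0 3/2] + [6.0625 8.8750; 8.8750 13.2500] = [6.5625 8.8750; 8.8750 14.7500]
BᵀPA = [17.1875 -1.1250; 25.6250 -1.7500]
K = S⁻¹·BᵀPA = [1.4471 -0.0589; 0.8666 -0.0832]
A−BK = [0.3137 -0.1421; -2.8042 1.0052]
AᵀP(A−BK) = [2.4844 -0.2305; -0.2305 0.0381]
P' = Q + AᵀP(A−BK) = [6.7344 0.7695; 0.7695 4.0381]
tr(P') = 10.7725

10.7725


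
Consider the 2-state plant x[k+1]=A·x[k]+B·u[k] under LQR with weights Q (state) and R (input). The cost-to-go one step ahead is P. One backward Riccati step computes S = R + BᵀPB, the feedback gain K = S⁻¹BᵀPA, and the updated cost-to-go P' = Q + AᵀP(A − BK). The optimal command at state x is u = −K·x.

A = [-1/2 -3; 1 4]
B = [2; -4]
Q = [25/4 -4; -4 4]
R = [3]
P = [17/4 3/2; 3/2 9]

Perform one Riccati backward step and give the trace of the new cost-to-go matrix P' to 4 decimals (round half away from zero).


BᵀP = [2.5000 -33.0000]
S = R + BᵀPB = [3] + [137.0000] = [140.0000]
BᵀPA = [-34.2500 -139.5000]
K = S⁻¹·BᵀPA = [-0.2446 -0.9964]
A−BK = [-0.0107 -1.0071; 0.0214 0.0143]
AᵀP(A−BK) = [0.1835 0.7473; 0.7473 7.2482]
P' = Q + AᵀP(A−BK) = [6.4335 -3.2527; -3.2527 11.2482]
tr(P') = 17.6817

17.6817


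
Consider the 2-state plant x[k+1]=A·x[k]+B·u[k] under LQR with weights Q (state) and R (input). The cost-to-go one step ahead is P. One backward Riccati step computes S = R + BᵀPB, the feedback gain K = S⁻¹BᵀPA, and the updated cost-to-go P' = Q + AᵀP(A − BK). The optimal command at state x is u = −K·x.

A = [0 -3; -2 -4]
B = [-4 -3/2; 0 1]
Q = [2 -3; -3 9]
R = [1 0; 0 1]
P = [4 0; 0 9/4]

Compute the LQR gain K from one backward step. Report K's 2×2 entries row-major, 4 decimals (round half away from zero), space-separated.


BᵀP = [-16.0000 0.0000; -6.0000 2.2500]
S = R + BᵀPB = [1 0; 0 1] + [64.0000 24.0000; 24.0000 11.2500] = [65.0000 24.0000; 24.0000 12.2500]
BᵀPA = [0.0000 48.0000; -4.5000 9.0000]
K = S⁻¹·BᵀPA = [0.4904 1.6890; -1.3280 -2.5743]
A−BK = [-0.0306 -0.1056; -0.6720 -1.4257]
AᵀP(A−BK) = [3.0238 6.4154; 6.4154 14.0976]
P' = Q + AᵀP(A−BK) = [5.0238 3.4154; 3.4154 23.0976]
tr(P') = 28.1215

0.4904 1.6890 -1.3280 -2.5743


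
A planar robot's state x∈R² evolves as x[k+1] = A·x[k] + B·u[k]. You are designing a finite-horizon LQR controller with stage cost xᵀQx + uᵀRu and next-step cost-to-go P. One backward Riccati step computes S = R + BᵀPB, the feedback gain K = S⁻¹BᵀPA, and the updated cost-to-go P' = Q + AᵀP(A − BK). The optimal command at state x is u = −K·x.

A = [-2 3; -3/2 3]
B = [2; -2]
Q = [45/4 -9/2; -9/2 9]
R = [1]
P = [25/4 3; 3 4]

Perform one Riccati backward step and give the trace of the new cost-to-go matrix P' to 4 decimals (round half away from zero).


BᵀP = [6.5000 -2.0000]
S = R + BᵀPB = [1] + [17.0000] = [18.0000]
BᵀPA = [-10.0000 13.5000]
K = S⁻¹·BᵀPA = [-0.5556 0.7500]
A−BK = [-0.8889 1.5000; -2.6111 4.5000]
AᵀP(A−BK) = [46.4444 -79.5000; -79.5000 136.1250]
P' = Q + AᵀP(A−BK) = [57.6944 -84.0000; -84.0000 145.1250]
tr(P') = 202.8194

202.8194


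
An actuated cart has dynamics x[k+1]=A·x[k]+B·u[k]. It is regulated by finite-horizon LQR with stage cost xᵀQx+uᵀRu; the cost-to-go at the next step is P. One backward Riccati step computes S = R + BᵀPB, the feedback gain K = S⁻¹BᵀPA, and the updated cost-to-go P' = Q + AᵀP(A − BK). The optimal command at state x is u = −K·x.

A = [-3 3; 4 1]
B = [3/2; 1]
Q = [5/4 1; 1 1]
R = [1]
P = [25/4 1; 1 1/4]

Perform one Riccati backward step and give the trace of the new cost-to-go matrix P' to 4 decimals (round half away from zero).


10.1997

BᵀP = [10.3750 1.7500]
S = R + BᵀPB = [1] + [17.3125] = [18.3125]
BᵀPA = [-24.1250 32.8750]
K = S⁻¹·BᵀPA = [-1.3174 1.7952]
A−BK = [-1.0239 0.3072; 5.3174 -0.7952]
AᵀP(A−BK) = [4.4676 -2.9403; -2.9403 3.4821]
P' = Q + AᵀP(A−BK) = [5.7176 -1.9403; -1.9403 4.4821]
tr(P') = 10.1997


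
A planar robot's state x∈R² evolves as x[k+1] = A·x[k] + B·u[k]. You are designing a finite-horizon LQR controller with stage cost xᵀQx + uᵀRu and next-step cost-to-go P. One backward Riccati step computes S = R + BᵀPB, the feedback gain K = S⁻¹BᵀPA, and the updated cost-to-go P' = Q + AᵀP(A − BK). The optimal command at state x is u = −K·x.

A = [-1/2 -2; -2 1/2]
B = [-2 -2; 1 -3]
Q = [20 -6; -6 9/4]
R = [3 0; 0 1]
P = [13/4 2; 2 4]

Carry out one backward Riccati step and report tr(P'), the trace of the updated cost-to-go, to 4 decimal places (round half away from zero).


BᵀP = [-4.5000 0.0000; -12.5000 -16.0000]
S = R + BᵀPB = [3 0; 0 1] + [9.0000 9.0000; 9.0000 73.0000] = [12.0000 9.0000; 9.0000 74.0000]
BᵀPA = [2.2500 9.0000; 38.2500 17.0000]
K = S⁻¹·BᵀPA = [-0.2203 0.6357; 0.5437 0.1524]
A−BK = [0.1468 -0.4238; -0.1487 0.3216]
AᵀP(A−BK) = [0.5123 -0.5102; -0.5102 1.6877]
P' = Q + AᵀP(A−BK) = [20.5123 -6.5102; -6.5102 3.9377]
tr(P') = 24.4500

24.4500


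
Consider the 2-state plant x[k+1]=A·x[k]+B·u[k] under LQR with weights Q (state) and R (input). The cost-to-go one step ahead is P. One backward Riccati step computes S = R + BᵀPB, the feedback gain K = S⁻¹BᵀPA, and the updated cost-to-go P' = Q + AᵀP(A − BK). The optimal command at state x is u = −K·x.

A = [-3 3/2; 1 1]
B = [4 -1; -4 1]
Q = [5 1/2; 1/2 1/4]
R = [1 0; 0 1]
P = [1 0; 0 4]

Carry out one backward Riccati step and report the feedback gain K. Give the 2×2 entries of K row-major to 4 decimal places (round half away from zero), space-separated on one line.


BᵀP = [4.0000 -16.0000; -1.0000 4.0000]
S = R + BᵀPB = [1 0; 0 1] + [80.0000 -20.0000; -20.0000 5.0000] = [81.0000 -20.0000; -20.0000 6.0000]
BᵀPA = [-28.0000 -10.0000; 7.0000 2.5000]
K = S⁻¹·BᵀPA = [-0.3256 -0.1163; 0.0814 0.0291]
A−BK = [-1.6163 1.9942; -0.3837 0.5058]
AᵀP(A−BK) = [3.3140 -3.9593; -3.9593 5.0145]
P' = Q + AᵀP(A−BK) = [8.3140 -3.4593; -3.4593 5.2645]
tr(P') = 13.5785

-0.3256 -0.1163 0.0814 0.0291


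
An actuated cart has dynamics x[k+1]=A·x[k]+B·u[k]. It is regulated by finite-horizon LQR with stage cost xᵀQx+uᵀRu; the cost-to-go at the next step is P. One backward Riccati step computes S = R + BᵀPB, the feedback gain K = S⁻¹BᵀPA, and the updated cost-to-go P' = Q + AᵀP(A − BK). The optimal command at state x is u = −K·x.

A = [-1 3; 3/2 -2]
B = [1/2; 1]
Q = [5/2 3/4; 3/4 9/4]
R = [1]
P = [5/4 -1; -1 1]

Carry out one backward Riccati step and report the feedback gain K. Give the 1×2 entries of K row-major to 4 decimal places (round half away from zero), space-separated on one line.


BᵀP = [-0.3750 0.5000]
S = R + BᵀPB = [1] + [0.3125] = [1.3125]
BᵀPA = [1.1250 -2.1250]
K = S⁻¹·BᵀPA = [0.8571 -1.6190]
A−BK = [-1.4286 3.8095; 0.6429 -0.3810]
AᵀP(A−BK) = [5.5357 -11.4286; -11.4286 23.8095]
P' = Q + AᵀP(A−BK) = [8.0357 -10.6786; -10.6786 26.0595]
tr(P') = 34.0952

0.8571 -1.6190


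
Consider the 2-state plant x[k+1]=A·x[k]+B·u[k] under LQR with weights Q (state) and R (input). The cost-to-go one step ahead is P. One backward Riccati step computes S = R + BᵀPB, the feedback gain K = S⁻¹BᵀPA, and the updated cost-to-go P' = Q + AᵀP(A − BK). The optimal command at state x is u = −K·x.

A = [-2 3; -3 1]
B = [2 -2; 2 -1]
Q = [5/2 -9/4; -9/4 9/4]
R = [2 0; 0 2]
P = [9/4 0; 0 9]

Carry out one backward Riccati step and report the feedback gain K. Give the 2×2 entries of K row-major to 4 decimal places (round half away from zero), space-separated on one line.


BᵀP = [4.5000 18.0000; -4.5000 -9.0000]
S = R + BᵀPB = [2 0; 0 2] + [45.0000 -27.0000; -27.0000 18.0000] = [47.0000 -27.0000; -27.0000 20.0000]
BᵀPA = [-63.0000 31.5000; 36.0000 -22.5000]
K = S⁻¹·BᵀPA = [-1.3649 0.1066; -0.0427 -0.9810]
A−BK = [0.6445 0.8246; -0.3128 -0.1943]
AᵀP(A−BK) = [5.5450 1.5355; 1.5355 3.8175]
P' = Q + AᵀP(A−BK) = [8.0450 -0.7145; -0.7145 6.0675]
tr(P') = 14.1126

-1.3649 0.1066 -0.0427 -0.9810


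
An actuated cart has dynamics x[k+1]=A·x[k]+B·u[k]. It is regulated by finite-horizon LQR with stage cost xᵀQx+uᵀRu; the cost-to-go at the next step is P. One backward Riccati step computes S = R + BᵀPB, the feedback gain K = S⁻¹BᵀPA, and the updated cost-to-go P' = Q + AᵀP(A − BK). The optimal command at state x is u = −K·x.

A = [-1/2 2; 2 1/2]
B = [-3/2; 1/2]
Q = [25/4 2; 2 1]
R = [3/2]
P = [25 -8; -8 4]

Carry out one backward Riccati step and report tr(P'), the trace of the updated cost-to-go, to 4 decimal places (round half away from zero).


15.2694

BᵀP = [-41.5000 14.0000]
S = R + BᵀPB = [3/2] + [69.2500] = [70.7500]
BᵀPA = [48.7500 -76.0000]
K = S⁻¹·BᵀPA = [0.6890 -1.0742]
A−BK = [0.5336 0.3887; 1.6555 1.0371]
AᵀP(A−BK) = [4.6590 1.3675; 1.3675 3.3604]
P' = Q + AᵀP(A−BK) = [10.9090 3.3675; 3.3675 4.3604]
tr(P') = 15.2694


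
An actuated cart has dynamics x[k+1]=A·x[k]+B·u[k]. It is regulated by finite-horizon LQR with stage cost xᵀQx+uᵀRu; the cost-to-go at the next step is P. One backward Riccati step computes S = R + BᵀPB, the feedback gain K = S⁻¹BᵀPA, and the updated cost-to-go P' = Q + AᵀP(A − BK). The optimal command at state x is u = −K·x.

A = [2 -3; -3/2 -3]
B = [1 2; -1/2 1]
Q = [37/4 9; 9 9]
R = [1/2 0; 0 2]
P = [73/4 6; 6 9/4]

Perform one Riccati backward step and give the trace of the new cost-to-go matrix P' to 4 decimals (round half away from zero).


BᵀP = [15.2500 4.8750; 42.5000 14.2500]
S = R + BᵀPB = [1/2 0; 0 2] + [12.8125 35.3750; 35.3750 99.2500] = [13.3125 35.3750; 35.3750 101.2500]
BᵀPA = [23.1875 -60.3750; 63.6250 -170.2500]
K = S⁻¹·BᵀPA = [1.0052 -0.9365; 0.2772 -1.3543]
A−BK = [0.4404 0.6451; -1.2746 -2.1140]
AᵀP(A−BK) = [1.1179 -0.4935; -0.4935 5.3918]
P' = Q + AᵀP(A−BK) = [10.3679 8.5065; 8.5065 14.3918]
tr(P') = 24.7597

24.7597


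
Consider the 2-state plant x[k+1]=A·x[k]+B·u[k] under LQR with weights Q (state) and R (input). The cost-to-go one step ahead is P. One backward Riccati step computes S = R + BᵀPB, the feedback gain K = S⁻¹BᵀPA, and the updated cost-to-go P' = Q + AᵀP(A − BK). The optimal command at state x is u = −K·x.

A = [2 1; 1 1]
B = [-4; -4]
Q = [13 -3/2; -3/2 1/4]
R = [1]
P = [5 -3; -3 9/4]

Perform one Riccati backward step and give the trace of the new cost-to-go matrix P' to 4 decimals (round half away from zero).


15.5119

BᵀP = [-8.0000 3.0000]
S = R + BᵀPB = [1] + [20.0000] = [21.0000]
BᵀPA = [-13.0000 -5.0000]
K = S⁻¹·BᵀPA = [-0.6190 -0.2381]
A−BK = [-0.4762 0.0476; -1.4762 0.0476]
AᵀP(A−BK) = [2.2024 0.1548; 0.1548 0.0595]
P' = Q + AᵀP(A−BK) = [15.2024 -1.3452; -1.3452 0.3095]
tr(P') = 15.5119


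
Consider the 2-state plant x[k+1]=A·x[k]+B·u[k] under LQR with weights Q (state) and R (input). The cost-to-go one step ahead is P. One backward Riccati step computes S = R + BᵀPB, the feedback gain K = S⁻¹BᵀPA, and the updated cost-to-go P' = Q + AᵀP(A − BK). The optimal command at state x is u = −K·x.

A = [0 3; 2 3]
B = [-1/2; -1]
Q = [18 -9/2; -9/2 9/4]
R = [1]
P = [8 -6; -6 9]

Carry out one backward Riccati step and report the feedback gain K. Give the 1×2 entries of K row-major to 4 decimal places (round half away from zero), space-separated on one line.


-2.0000 -2.0000

BᵀP = [2.0000 -6.0000]
S = R + BᵀPB = [1] + [5.0000] = [6.0000]
BᵀPA = [-12.0000 -12.0000]
K = S⁻¹·BᵀPA = [-2.0000 -2.0000]
A−BK = [-1.0000 2.0000; 0.0000 1.0000]
AᵀP(A−BK) = [12.0000 -6.0000; -6.0000 21.0000]
P' = Q + AᵀP(A−BK) = [30.0000 -10.5000; -10.5000 23.2500]
tr(P') = 53.2500


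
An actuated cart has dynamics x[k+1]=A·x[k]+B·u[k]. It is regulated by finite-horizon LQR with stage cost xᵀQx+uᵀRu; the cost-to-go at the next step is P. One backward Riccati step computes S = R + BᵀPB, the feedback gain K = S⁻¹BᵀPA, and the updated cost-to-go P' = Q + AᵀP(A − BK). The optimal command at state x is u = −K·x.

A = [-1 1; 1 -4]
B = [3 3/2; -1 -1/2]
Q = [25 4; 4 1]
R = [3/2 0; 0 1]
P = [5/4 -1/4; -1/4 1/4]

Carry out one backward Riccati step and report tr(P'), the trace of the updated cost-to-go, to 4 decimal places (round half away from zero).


28.9339

BᵀP = [4.0000 -1.0000; 2.0000 -0.5000]
S = R + BᵀPB = [3/2 0; 0 1] + [13.0000 6.5000; 6.5000 3.2500] = [14.5000 6.5000; 6.5000 4.2500]
BᵀPA = [-5.0000 8.0000; -2.5000 4.0000]
K = S⁻¹·BᵀPA = [-0.2581 0.4129; -0.1935 0.3097]
A−BK = [0.0645 -0.7032; 0.6452 -3.4323]
AᵀP(A−BK) = [0.2258 -0.6613; -0.6613 2.7081]
P' = Q + AᵀP(A−BK) = [25.2258 3.3387; 3.3387 3.7081]
tr(P') = 28.9339


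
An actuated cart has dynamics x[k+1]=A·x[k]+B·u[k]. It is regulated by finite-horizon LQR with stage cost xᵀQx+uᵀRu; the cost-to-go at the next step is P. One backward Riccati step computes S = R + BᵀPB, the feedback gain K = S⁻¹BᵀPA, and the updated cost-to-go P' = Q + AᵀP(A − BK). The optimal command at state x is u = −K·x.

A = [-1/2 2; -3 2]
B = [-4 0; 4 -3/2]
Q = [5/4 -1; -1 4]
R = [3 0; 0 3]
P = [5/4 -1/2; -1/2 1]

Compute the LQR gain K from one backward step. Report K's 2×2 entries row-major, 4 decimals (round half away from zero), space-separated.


-0.1877 -0.1155 0.4639 -0.4838

BᵀP = [-7.0000 6.0000; 0.7500 -1.5000]
S = R + BᵀPB = [3 0; 0 3] + [52.0000 -9.0000; -9.0000 2.2500] = [55.0000 -9.0000; -9.0000 5.2500]
BᵀPA = [-14.5000 -2.0000; 4.1250 -1.5000]
K = S⁻¹·BᵀPA = [-0.1877 -0.1155; 0.4639 -0.4838]
A−BK = [-1.2509 1.5379; -1.5532 1.7365]
AᵀP(A−BK) = [3.1769 -3.4296; -3.4296 4.0433]
P' = Q + AᵀP(A−BK) = [4.4269 -4.4296; -4.4296 8.0433]
tr(P') = 12.4702


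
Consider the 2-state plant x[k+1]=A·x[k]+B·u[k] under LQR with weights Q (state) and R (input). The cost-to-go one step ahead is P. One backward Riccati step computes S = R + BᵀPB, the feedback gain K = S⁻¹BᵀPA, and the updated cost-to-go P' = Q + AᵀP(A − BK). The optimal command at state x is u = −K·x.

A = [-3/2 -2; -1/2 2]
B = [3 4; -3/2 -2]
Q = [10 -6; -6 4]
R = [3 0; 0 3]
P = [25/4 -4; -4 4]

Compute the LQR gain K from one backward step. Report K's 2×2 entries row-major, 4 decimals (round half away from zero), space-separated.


-0.0989 -0.3008 -0.1319 -0.4011

BᵀP = [24.7500 -18.0000; 33.0000 -24.0000]
S = R + BᵀPB = [3 0; 0 3] + [101.2500 135.0000; 135.0000 180.0000] = [104.2500 135.0000; 135.0000 183.0000]
BᵀPA = [-28.1250 -85.5000; -37.5000 -114.0000]
K = S⁻¹·BᵀPA = [-0.0989 -0.3008; -0.1319 -0.4011]
A−BK = [-0.6755 0.5066; -0.9123 0.7467]
AᵀP(A−BK) = [1.3325 -0.7493; -0.7493 1.5620]
P' = Q + AᵀP(A−BK) = [11.3325 -6.7493; -6.7493 5.5620]
tr(P') = 16.8945


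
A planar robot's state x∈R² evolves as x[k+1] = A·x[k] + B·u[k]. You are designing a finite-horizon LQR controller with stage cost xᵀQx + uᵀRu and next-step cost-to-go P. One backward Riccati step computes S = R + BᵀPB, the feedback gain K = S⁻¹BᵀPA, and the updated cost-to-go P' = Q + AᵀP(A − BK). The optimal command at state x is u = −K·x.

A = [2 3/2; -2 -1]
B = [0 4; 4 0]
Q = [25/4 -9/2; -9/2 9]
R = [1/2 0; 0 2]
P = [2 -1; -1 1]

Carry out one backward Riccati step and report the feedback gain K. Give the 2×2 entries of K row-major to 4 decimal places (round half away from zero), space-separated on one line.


-0.5246 -0.2754 0.4590 0.3410

BᵀP = [-4.0000 4.0000; 8.0000 -4.0000]
S = R + BᵀPB = [1/2 0; 0 2] + [16.0000 -16.0000; -16.0000 32.0000] = [16.5000 -16.0000; -16.0000 34.0000]
BᵀPA = [-16.0000 -10.0000; 24.0000 16.0000]
K = S⁻¹·BᵀPA = [-0.5246 -0.2754; 0.4590 0.3410]
A−BK = [0.1639 0.1361; 0.0984 0.1016]
AᵀP(A−BK) = [0.5902 0.4098; 0.4098 0.2902]
P' = Q + AᵀP(A−BK) = [6.8402 -4.0902; -4.0902 9.2902]
tr(P') = 16.1303
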